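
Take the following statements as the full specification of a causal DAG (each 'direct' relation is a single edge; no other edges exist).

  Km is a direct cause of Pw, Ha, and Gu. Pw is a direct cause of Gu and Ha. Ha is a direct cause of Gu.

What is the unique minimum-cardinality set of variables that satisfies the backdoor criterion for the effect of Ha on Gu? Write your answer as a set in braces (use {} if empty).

{Km, Pw}

Variables eligible for adjustment (non-descendants of Ha, excluding Ha and Gu): {Km, Pw}.
Backdoor paths from Ha to Gu:
  P1: Ha <- Km -> Pw -> Gu
  P2: Ha <- Km -> Gu
  P3: Ha <- Pw <- Km -> Gu
  P4: Ha <- Pw -> Gu
The empty set is not sufficient: P1 (Ha <- Km -> Pw -> Gu) has no collider blocking it and no conditioned non-collider, so it is open.
Try {Km, Pw}:
  P1: blocked at fork node Km ∈ conditioning set.
  P2: blocked at fork node Km ∈ conditioning set.
  P3: blocked at chain node Pw ∈ conditioning set.
  P4: blocked at fork node Pw ∈ conditioning set.
{Km, Pw} contains no descendant of Ha and blocks every backdoor path.
Every element of {Km, Pw} is needed (dropping Km leaves P2 open; dropping Pw leaves P4 open), so no proper subset is valid.
Among all size-2 subsets of the eligible variables, only {Km, Pw} blocks every backdoor path, so it is the unique smallest valid adjustment set.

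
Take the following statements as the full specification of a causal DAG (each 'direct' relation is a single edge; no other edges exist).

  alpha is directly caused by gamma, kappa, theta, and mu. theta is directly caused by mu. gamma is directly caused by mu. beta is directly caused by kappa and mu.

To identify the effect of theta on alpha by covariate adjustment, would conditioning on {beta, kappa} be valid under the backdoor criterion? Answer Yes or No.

Backdoor paths from theta to alpha (paths whose first edge points into theta):
  P1: theta <- mu -> gamma -> alpha
  P2: theta <- mu -> beta <- kappa -> alpha
  P3: theta <- mu -> alpha
Condition 1 (no descendant of theta in the set): holds — descendants of theta are {alpha}; none are in {beta, kappa}.
Condition 2 (every backdoor path blocked by {beta, kappa}):
  P1: open — no interior node is in the conditioning set.
  P2: blocked at fork node kappa ∈ conditioning set.
  P3: open — no interior node is in the conditioning set.
{beta, kappa} does not satisfy the backdoor criterion.

No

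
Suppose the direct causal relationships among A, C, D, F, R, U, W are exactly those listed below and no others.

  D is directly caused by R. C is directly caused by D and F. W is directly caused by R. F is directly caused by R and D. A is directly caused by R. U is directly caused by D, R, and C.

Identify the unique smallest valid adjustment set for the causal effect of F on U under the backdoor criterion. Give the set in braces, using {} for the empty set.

{D, R}

Variables eligible for adjustment (non-descendants of F, excluding F and U): {A, D, R, W}.
Backdoor paths from F to U:
  P1: F <- R -> D -> C -> U
  P2: F <- R -> D -> U
  P3: F <- R -> U
  P4: F <- D <- R -> U
  P5: F <- D -> C -> U
  P6: F <- D -> U
The empty set is not sufficient: P1 (F <- R -> D -> C -> U) has no collider blocking it and no conditioned non-collider, so it is open.
Try {D, R}:
  P1: blocked at fork node R ∈ conditioning set.
  P2: blocked at fork node R ∈ conditioning set.
  P3: blocked at fork node R ∈ conditioning set.
  P4: blocked at chain node D ∈ conditioning set.
  P5: blocked at fork node D ∈ conditioning set.
  P6: blocked at fork node D ∈ conditioning set.
{D, R} contains no descendant of F and blocks every backdoor path.
Every element of {D, R} is needed (dropping D leaves P5 open; dropping R leaves P3 open), so no proper subset is valid.
Among all size-2 subsets of the eligible variables, only {D, R} blocks every backdoor path, so it is the unique smallest valid adjustment set.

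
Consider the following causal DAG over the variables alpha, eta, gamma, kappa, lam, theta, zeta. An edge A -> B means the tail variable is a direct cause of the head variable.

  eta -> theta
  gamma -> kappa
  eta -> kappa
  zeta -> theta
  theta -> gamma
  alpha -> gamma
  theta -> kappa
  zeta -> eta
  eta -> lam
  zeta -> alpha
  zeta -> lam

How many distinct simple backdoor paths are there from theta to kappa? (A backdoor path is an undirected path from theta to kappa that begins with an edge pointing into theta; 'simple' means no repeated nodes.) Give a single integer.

A backdoor path from theta to kappa is any simple undirected path whose first edge points into theta (i.e. leaves theta via a parent).
Parents of theta: {eta, zeta}.
Enumerating:
  P1: theta <- zeta -> eta -> kappa
  P2: theta <- zeta -> alpha -> gamma -> kappa
  P3: theta <- zeta -> lam <- eta -> kappa
  P4: theta <- eta <- zeta -> alpha -> gamma -> kappa
  P5: theta <- eta -> lam <- zeta -> alpha -> gamma -> kappa
  P6: theta <- eta -> kappa
That exhausts the simple backdoor paths. Count: 6.

6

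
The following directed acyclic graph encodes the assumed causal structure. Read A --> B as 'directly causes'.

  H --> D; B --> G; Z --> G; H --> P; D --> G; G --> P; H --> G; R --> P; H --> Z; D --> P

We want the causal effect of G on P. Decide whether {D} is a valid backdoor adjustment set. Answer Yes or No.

No

Backdoor paths from G to P (paths whose first edge points into G):
  P1: G <- H -> D -> P
  P2: G <- H -> P
  P3: G <- D <- H -> P
  P4: G <- D -> P
  P5: G <- Z <- H -> D -> P
  P6: G <- Z <- H -> P
Condition 1 (no descendant of G in the set): holds — descendants of G are {P}; none are in {D}.
Condition 2 (every backdoor path blocked by {D}):
  P1: blocked at chain node D ∈ conditioning set.
  P2: open — no interior node is in the conditioning set.
  P3: blocked at chain node D ∈ conditioning set.
  P4: blocked at fork node D ∈ conditioning set.
  P5: blocked at chain node D ∈ conditioning set.
  P6: open — no interior node is in the conditioning set.
{D} does not satisfy the backdoor criterion.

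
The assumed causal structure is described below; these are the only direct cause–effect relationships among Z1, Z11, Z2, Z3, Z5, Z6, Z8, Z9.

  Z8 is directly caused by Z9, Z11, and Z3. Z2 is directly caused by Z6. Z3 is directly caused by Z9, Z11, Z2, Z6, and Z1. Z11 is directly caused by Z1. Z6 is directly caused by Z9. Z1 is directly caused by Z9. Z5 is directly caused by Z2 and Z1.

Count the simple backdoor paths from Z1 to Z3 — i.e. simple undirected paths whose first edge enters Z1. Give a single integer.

5

A backdoor path from Z1 to Z3 is any simple undirected path whose first edge points into Z1 (i.e. leaves Z1 via a parent).
Parents of Z1: {Z9}.
Enumerating:
  P1: Z1 <- Z9 -> Z6 -> Z2 -> Z3
  P2: Z1 <- Z9 -> Z6 -> Z3
  P3: Z1 <- Z9 -> Z3
  P4: Z1 <- Z9 -> Z8 <- Z11 -> Z3
  P5: Z1 <- Z9 -> Z8 <- Z3
That exhausts the simple backdoor paths. Count: 5.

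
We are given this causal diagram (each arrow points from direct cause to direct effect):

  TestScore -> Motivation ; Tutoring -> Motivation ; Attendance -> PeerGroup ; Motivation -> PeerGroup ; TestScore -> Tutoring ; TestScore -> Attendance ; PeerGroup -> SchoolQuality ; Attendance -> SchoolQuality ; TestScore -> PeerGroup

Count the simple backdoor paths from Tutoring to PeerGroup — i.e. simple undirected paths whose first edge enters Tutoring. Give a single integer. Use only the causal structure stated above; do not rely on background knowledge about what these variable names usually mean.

A backdoor path from Tutoring to PeerGroup is any simple undirected path whose first edge points into Tutoring (i.e. leaves Tutoring via a parent).
Parents of Tutoring: {TestScore}.
Enumerating:
  P1: Tutoring <- TestScore -> Attendance -> PeerGroup
  P2: Tutoring <- TestScore -> Attendance -> SchoolQuality <- PeerGroup
  P3: Tutoring <- TestScore -> Motivation -> PeerGroup
  P4: Tutoring <- TestScore -> PeerGroup
That exhausts the simple backdoor paths. Count: 4.

4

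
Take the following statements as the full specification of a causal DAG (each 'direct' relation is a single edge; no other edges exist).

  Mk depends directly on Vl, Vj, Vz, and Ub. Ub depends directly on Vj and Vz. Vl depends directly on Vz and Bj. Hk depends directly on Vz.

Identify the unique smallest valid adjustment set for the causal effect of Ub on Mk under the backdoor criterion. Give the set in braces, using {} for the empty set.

Variables eligible for adjustment (non-descendants of Ub, excluding Ub and Mk): {Bj, Hk, Vj, Vl, Vz}.
Backdoor paths from Ub to Mk:
  P1: Ub <- Vz -> Vl -> Mk
  P2: Ub <- Vz -> Mk
  P3: Ub <- Vj -> Mk
The empty set is not sufficient: P1 (Ub <- Vz -> Vl -> Mk) has no collider blocking it and no conditioned non-collider, so it is open.
Try {Vj, Vz}:
  P1: blocked at fork node Vz ∈ conditioning set.
  P2: blocked at fork node Vz ∈ conditioning set.
  P3: blocked at fork node Vj ∈ conditioning set.
{Vj, Vz} contains no descendant of Ub and blocks every backdoor path.
Every element of {Vj, Vz} is needed (dropping Vj leaves P3 open; dropping Vz leaves P1 open), so no proper subset is valid.
Among all size-2 subsets of the eligible variables, only {Vj, Vz} blocks every backdoor path, so it is the unique smallest valid adjustment set.

{Vj, Vz}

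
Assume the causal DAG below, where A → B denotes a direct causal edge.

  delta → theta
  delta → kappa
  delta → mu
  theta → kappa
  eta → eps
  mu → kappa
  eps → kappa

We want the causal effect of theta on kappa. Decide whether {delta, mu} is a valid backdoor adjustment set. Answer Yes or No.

Backdoor paths from theta to kappa (paths whose first edge points into theta):
  P1: theta <- delta -> mu -> kappa
  P2: theta <- delta -> kappa
Condition 1 (no descendant of theta in the set): holds — descendants of theta are {kappa}; none are in {delta, mu}.
Condition 2 (every backdoor path blocked by {delta, mu}):
  P1: blocked at fork node delta ∈ conditioning set.
  P2: blocked at fork node delta ∈ conditioning set.
{delta, mu} satisfies the backdoor criterion.

Yes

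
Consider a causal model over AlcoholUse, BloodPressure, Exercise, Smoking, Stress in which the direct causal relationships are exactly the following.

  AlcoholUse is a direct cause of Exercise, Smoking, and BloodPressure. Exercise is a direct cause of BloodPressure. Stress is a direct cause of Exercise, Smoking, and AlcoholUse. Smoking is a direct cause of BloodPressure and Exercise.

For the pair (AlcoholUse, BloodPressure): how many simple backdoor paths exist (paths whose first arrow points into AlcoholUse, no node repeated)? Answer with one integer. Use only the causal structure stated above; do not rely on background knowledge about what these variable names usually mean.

4

A backdoor path from AlcoholUse to BloodPressure is any simple undirected path whose first edge points into AlcoholUse (i.e. leaves AlcoholUse via a parent).
Parents of AlcoholUse: {Stress}.
Enumerating:
  P1: AlcoholUse <- Stress -> Smoking -> Exercise -> BloodPressure
  P2: AlcoholUse <- Stress -> Smoking -> BloodPressure
  P3: AlcoholUse <- Stress -> Exercise <- Smoking -> BloodPressure
  P4: AlcoholUse <- Stress -> Exercise -> BloodPressure
That exhausts the simple backdoor paths. Count: 4.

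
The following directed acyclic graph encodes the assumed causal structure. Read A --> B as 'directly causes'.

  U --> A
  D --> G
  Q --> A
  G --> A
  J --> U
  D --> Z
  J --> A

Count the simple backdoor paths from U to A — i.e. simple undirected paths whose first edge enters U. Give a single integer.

A backdoor path from U to A is any simple undirected path whose first edge points into U (i.e. leaves U via a parent).
Parents of U: {J}.
Enumerating:
  P1: U <- J -> A
That exhausts the simple backdoor paths. Count: 1.

1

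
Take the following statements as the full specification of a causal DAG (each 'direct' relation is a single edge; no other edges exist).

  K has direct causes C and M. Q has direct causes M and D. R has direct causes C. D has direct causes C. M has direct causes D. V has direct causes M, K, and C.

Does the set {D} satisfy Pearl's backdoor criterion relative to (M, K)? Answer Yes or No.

Yes

Backdoor paths from M to K (paths whose first edge points into M):
  P1: M <- D <- C -> K
  P2: M <- D <- C -> V <- K
Condition 1 (no descendant of M in the set): holds — descendants of M are {K, Q, V}; none are in {D}.
Condition 2 (every backdoor path blocked by {D}):
  P1: blocked at chain node D ∈ conditioning set.
  P2: blocked at chain node D ∈ conditioning set.
{D} satisfies the backdoor criterion.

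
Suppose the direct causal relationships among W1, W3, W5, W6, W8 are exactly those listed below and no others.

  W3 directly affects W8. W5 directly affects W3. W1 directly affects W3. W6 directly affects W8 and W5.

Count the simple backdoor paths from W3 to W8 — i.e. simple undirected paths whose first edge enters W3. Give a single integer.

A backdoor path from W3 to W8 is any simple undirected path whose first edge points into W3 (i.e. leaves W3 via a parent).
Parents of W3: {W1, W5}.
Enumerating:
  P1: W3 <- W5 <- W6 -> W8
That exhausts the simple backdoor paths. Count: 1.

1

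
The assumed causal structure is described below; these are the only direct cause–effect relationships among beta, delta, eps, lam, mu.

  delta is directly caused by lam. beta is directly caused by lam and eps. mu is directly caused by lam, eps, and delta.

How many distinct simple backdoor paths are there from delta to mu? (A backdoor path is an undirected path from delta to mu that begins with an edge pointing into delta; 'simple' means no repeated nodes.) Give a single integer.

A backdoor path from delta to mu is any simple undirected path whose first edge points into delta (i.e. leaves delta via a parent).
Parents of delta: {lam}.
Enumerating:
  P1: delta <- lam -> beta <- eps -> mu
  P2: delta <- lam -> mu
That exhausts the simple backdoor paths. Count: 2.

2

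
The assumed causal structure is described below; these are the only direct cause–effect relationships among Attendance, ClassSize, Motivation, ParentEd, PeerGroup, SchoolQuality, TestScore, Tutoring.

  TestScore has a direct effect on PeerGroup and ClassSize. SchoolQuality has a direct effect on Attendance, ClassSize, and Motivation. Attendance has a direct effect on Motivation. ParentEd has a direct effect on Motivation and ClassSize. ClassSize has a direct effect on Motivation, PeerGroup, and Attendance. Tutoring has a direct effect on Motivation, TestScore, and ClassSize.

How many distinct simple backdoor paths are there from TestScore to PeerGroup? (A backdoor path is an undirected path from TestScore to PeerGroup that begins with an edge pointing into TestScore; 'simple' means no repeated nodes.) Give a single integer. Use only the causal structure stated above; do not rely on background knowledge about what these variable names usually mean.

A backdoor path from TestScore to PeerGroup is any simple undirected path whose first edge points into TestScore (i.e. leaves TestScore via a parent).
Parents of TestScore: {Tutoring}.
Enumerating:
  P1: TestScore <- Tutoring -> ClassSize -> PeerGroup
  P2: TestScore <- Tutoring -> Motivation <- ParentEd -> ClassSize -> PeerGroup
  P3: TestScore <- Tutoring -> Motivation <- SchoolQuality -> ClassSize -> PeerGroup
  P4: TestScore <- Tutoring -> Motivation <- SchoolQuality -> Attendance <- ClassSize -> PeerGroup
  P5: TestScore <- Tutoring -> Motivation <- ClassSize -> PeerGroup
  P6: TestScore <- Tutoring -> Motivation <- Attendance <- SchoolQuality -> ClassSize -> PeerGroup
  P7: TestScore <- Tutoring -> Motivation <- Attendance <- ClassSize -> PeerGroup
That exhausts the simple backdoor paths. Count: 7.

7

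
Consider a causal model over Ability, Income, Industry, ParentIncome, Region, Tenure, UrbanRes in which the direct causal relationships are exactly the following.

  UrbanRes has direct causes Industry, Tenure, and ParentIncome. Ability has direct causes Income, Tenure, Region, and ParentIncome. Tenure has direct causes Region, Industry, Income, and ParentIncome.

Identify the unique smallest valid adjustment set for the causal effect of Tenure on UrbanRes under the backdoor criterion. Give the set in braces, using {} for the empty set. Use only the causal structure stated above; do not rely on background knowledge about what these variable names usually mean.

Variables eligible for adjustment (non-descendants of Tenure, excluding Tenure and UrbanRes): {Income, Industry, ParentIncome, Region}.
Backdoor paths from Tenure to UrbanRes:
  P1: Tenure <- ParentIncome -> UrbanRes
  P2: Tenure <- Industry -> UrbanRes
  P3: Tenure <- Region -> Ability <- ParentIncome -> UrbanRes
  P4: Tenure <- Income -> Ability <- ParentIncome -> UrbanRes
The empty set is not sufficient: P1 (Tenure <- ParentIncome -> UrbanRes) has no collider blocking it and no conditioned non-collider, so it is open.
Try {Industry, ParentIncome}:
  P1: blocked at fork node ParentIncome ∈ conditioning set.
  P2: blocked at fork node Industry ∈ conditioning set.
  P3: blocked at collider Ability (neither it nor any descendant is in the conditioning set).
  P4: blocked at collider Ability (neither it nor any descendant is in the conditioning set).
{Industry, ParentIncome} contains no descendant of Tenure and blocks every backdoor path.
Every element of {Industry, ParentIncome} is needed (dropping Industry leaves P2 open; dropping ParentIncome leaves P1 open), so no proper subset is valid.
Among all size-2 subsets of the eligible variables, only {Industry, ParentIncome} blocks every backdoor path, so it is the unique smallest valid adjustment set.

{Industry, ParentIncome}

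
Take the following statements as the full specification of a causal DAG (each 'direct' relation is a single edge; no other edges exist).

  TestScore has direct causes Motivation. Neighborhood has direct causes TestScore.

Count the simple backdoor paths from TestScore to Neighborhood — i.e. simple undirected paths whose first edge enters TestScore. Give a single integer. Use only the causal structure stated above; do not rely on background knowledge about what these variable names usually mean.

A backdoor path from TestScore to Neighborhood is any simple undirected path whose first edge points into TestScore (i.e. leaves TestScore via a parent).
Parents of TestScore: {Motivation}.
No simple path from any parent of TestScore reaches Neighborhood without revisiting TestScore, so there are no backdoor paths.

0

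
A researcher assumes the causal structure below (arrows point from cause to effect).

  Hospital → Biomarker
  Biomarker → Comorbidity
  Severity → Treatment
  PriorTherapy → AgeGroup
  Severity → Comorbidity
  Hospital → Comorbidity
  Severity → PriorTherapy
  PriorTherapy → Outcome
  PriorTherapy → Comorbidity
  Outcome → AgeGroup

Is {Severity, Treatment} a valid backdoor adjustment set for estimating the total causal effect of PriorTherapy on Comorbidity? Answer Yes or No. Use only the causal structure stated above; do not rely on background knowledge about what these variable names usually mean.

Yes

Backdoor paths from PriorTherapy to Comorbidity (paths whose first edge points into PriorTherapy):
  P1: PriorTherapy <- Severity -> Comorbidity
Condition 1 (no descendant of PriorTherapy in the set): holds — descendants of PriorTherapy are {AgeGroup, Comorbidity, Outcome}; none are in {Severity, Treatment}.
Condition 2 (every backdoor path blocked by {Severity, Treatment}):
  P1: blocked at fork node Severity ∈ conditioning set.
{Severity, Treatment} satisfies the backdoor criterion.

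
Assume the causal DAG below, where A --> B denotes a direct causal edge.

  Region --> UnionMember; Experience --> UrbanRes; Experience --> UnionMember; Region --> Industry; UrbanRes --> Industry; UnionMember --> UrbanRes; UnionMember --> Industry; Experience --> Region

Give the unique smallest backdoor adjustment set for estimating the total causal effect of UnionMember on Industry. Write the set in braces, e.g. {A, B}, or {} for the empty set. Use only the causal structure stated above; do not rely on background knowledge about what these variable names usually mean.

{Experience, Region}

Variables eligible for adjustment (non-descendants of UnionMember, excluding UnionMember and Industry): {Experience, Region}.
Backdoor paths from UnionMember to Industry:
  P1: UnionMember <- Experience -> Region -> Industry
  P2: UnionMember <- Experience -> UrbanRes -> Industry
  P3: UnionMember <- Region <- Experience -> UrbanRes -> Industry
  P4: UnionMember <- Region -> Industry
The empty set is not sufficient: P1 (UnionMember <- Experience -> Region -> Industry) has no collider blocking it and no conditioned non-collider, so it is open.
Try {Experience, Region}:
  P1: blocked at fork node Experience ∈ conditioning set.
  P2: blocked at fork node Experience ∈ conditioning set.
  P3: blocked at chain node Region ∈ conditioning set.
  P4: blocked at fork node Region ∈ conditioning set.
{Experience, Region} contains no descendant of UnionMember and blocks every backdoor path.
Every element of {Experience, Region} is needed (dropping Experience leaves P2 open; dropping Region leaves P4 open), so no proper subset is valid.
Among all size-2 subsets of the eligible variables, only {Experience, Region} blocks every backdoor path, so it is the unique smallest valid adjustment set.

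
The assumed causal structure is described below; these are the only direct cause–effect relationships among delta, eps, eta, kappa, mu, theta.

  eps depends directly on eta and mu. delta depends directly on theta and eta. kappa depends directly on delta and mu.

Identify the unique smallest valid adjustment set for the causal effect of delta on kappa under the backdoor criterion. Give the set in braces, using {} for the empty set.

Variables eligible for adjustment (non-descendants of delta, excluding delta and kappa): {eps, eta, mu, theta}.
Backdoor paths from delta to kappa:
  P1: delta <- eta -> eps <- mu -> kappa
Each backdoor path contains an unconditioned collider, so every path is already blocked with the empty conditioning set:
  P1: blocked at collider eps (neither it nor any descendant is in the conditioning set).
The empty set is therefore the unique smallest valid set.

{}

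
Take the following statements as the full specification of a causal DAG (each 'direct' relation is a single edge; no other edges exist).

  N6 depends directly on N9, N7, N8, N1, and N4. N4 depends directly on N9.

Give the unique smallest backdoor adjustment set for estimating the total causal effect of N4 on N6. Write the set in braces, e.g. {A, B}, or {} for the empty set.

{N9}

Variables eligible for adjustment (non-descendants of N4, excluding N4 and N6): {N1, N7, N8, N9}.
Backdoor paths from N4 to N6:
  P1: N4 <- N9 -> N6
The empty set is not sufficient: P1 (N4 <- N9 -> N6) has no collider blocking it and no conditioned non-collider, so it is open.
Try {N9}:
  P1: blocked at fork node N9 ∈ conditioning set.
{N9} contains no descendant of N4 and blocks every backdoor path.
No other singleton works — e.g. {N7} leaves P1 open — so {N9} is the unique smallest valid adjustment set.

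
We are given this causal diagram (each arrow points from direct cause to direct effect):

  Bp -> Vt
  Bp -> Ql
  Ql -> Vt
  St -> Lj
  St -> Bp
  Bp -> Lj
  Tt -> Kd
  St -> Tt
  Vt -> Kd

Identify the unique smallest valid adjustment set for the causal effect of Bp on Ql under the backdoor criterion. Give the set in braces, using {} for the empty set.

Variables eligible for adjustment (non-descendants of Bp, excluding Bp and Ql): {St, Tt}.
Backdoor paths from Bp to Ql:
  P1: Bp <- St -> Tt -> Kd <- Vt <- Ql
Each backdoor path contains an unconditioned collider, so every path is already blocked with the empty conditioning set:
  P1: blocked at collider Kd (neither it nor any descendant is in the conditioning set).
The empty set is therefore the unique smallest valid set.

{}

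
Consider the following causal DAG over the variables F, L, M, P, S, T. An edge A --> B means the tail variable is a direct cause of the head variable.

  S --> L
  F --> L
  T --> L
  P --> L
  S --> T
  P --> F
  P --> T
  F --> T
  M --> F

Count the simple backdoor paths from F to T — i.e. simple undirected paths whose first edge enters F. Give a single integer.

3

A backdoor path from F to T is any simple undirected path whose first edge points into F (i.e. leaves F via a parent).
Parents of F: {M, P}.
Enumerating:
  P1: F <- P -> T
  P2: F <- P -> L <- S -> T
  P3: F <- P -> L <- T
That exhausts the simple backdoor paths. Count: 3.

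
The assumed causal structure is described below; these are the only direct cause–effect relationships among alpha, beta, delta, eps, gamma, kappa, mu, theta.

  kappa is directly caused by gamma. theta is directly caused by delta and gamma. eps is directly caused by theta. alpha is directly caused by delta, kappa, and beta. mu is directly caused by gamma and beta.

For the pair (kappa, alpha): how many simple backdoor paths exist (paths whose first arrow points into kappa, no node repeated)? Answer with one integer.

2

A backdoor path from kappa to alpha is any simple undirected path whose first edge points into kappa (i.e. leaves kappa via a parent).
Parents of kappa: {gamma}.
Enumerating:
  P1: kappa <- gamma -> theta <- delta -> alpha
  P2: kappa <- gamma -> mu <- beta -> alpha
That exhausts the simple backdoor paths. Count: 2.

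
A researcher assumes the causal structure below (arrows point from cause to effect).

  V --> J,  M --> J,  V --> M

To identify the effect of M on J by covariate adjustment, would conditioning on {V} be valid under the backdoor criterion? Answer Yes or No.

Backdoor paths from M to J (paths whose first edge points into M):
  P1: M <- V -> J
Condition 1 (no descendant of M in the set): holds — descendants of M are {J}; none are in {V}.
Condition 2 (every backdoor path blocked by {V}):
  P1: blocked at fork node V ∈ conditioning set.
{V} satisfies the backdoor criterion.

Yes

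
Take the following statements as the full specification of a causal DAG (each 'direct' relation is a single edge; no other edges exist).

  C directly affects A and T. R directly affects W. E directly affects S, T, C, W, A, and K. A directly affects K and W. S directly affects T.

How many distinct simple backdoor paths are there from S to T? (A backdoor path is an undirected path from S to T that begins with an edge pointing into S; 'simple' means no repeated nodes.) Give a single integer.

5

A backdoor path from S to T is any simple undirected path whose first edge points into S (i.e. leaves S via a parent).
Parents of S: {E}.
Enumerating:
  P1: S <- E -> C -> T
  P2: S <- E -> T
  P3: S <- E -> A <- C -> T
  P4: S <- E -> W <- A <- C -> T
  P5: S <- E -> K <- A <- C -> T
That exhausts the simple backdoor paths. Count: 5.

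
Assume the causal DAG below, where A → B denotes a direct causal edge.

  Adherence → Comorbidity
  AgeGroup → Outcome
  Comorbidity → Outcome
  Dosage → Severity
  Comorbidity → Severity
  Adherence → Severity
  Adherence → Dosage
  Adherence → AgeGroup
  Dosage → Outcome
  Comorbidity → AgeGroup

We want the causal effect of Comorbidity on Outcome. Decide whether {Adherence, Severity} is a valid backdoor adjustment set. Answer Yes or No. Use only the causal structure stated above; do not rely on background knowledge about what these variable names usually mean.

No

Backdoor paths from Comorbidity to Outcome (paths whose first edge points into Comorbidity):
  P1: Comorbidity <- Adherence -> Dosage -> Outcome
  P2: Comorbidity <- Adherence -> Severity <- Dosage -> Outcome
  P3: Comorbidity <- Adherence -> AgeGroup -> Outcome
Condition 1 (no descendant of Comorbidity in the set): FAILS — Severity is a descendant of Comorbidity.
Condition 2 (every backdoor path blocked by {Adherence, Severity}):
  P1: blocked at fork node Adherence ∈ conditioning set.
  P2: blocked at fork node Adherence ∈ conditioning set.
  P3: blocked at fork node Adherence ∈ conditioning set.
{Adherence, Severity} does not satisfy the backdoor criterion.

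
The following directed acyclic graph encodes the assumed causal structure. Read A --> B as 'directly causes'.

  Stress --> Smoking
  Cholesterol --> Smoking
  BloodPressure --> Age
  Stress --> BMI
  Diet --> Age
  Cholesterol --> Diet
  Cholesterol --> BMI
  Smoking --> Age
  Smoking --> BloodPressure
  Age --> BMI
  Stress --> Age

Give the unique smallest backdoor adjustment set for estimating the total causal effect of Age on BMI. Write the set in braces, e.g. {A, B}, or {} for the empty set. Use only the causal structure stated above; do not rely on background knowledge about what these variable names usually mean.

{Cholesterol, Stress}

Variables eligible for adjustment (non-descendants of Age, excluding Age and BMI): {BloodPressure, Cholesterol, Diet, Smoking, Stress}.
Backdoor paths from Age to BMI:
  P1: Age <- Stress -> Smoking <- Cholesterol -> BMI
  P2: Age <- Stress -> BMI
  P3: Age <- Smoking <- Stress -> BMI
  P4: Age <- Smoking <- Cholesterol -> BMI
  P5: Age <- BloodPressure <- Smoking <- Stress -> BMI
  P6: Age <- BloodPressure <- Smoking <- Cholesterol -> BMI
  P7: Age <- Diet <- Cholesterol -> Smoking <- Stress -> BMI
  P8: Age <- Diet <- Cholesterol -> BMI
The empty set is not sufficient: P2 (Age <- Stress -> BMI) has no collider blocking it and no conditioned non-collider, so it is open.
Try {Cholesterol, Stress}:
  P1: blocked at fork node Stress ∈ conditioning set.
  P2: blocked at fork node Stress ∈ conditioning set.
  P3: blocked at fork node Stress ∈ conditioning set.
  P4: blocked at fork node Cholesterol ∈ conditioning set.
  P5: blocked at fork node Stress ∈ conditioning set.
  P6: blocked at fork node Cholesterol ∈ conditioning set.
  P7: blocked at fork node Cholesterol ∈ conditioning set.
  P8: blocked at fork node Cholesterol ∈ conditioning set.
{Cholesterol, Stress} contains no descendant of Age and blocks every backdoor path.
Every element of {Cholesterol, Stress} is needed (dropping Cholesterol leaves P4 open; dropping Stress leaves P2 open), so no proper subset is valid.
Among all size-2 subsets of the eligible variables, only {Cholesterol, Stress} blocks every backdoor path, so it is the unique smallest valid adjustment set.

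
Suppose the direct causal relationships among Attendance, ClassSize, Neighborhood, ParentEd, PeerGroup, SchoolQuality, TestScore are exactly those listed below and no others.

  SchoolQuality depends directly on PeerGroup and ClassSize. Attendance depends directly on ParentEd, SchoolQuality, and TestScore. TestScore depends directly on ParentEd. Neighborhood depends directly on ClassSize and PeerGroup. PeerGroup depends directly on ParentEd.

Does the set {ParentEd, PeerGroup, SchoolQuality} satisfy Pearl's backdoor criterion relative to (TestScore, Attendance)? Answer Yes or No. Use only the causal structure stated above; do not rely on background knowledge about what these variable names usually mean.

Yes

Backdoor paths from TestScore to Attendance (paths whose first edge points into TestScore):
  P1: TestScore <- ParentEd -> PeerGroup -> SchoolQuality -> Attendance
  P2: TestScore <- ParentEd -> PeerGroup -> Neighborhood <- ClassSize -> SchoolQuality -> Attendance
  P3: TestScore <- ParentEd -> Attendance
Condition 1 (no descendant of TestScore in the set): holds — descendants of TestScore are {Attendance}; none are in {ParentEd, PeerGroup, SchoolQuality}.
Condition 2 (every backdoor path blocked by {ParentEd, PeerGroup, SchoolQuality}):
  P1: blocked at fork node ParentEd ∈ conditioning set.
  P2: blocked at fork node ParentEd ∈ conditioning set.
  P3: blocked at fork node ParentEd ∈ conditioning set.
{ParentEd, PeerGroup, SchoolQuality} satisfies the backdoor criterion.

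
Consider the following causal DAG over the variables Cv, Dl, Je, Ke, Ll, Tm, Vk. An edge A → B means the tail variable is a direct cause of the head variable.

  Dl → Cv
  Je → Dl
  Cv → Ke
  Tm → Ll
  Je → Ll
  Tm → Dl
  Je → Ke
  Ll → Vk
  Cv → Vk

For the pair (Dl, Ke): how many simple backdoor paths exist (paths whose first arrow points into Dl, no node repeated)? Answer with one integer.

4

A backdoor path from Dl to Ke is any simple undirected path whose first edge points into Dl (i.e. leaves Dl via a parent).
Parents of Dl: {Je, Tm}.
Enumerating:
  P1: Dl <- Je -> Ke
  P2: Dl <- Je -> Ll -> Vk <- Cv -> Ke
  P3: Dl <- Tm -> Ll <- Je -> Ke
  P4: Dl <- Tm -> Ll -> Vk <- Cv -> Ke
That exhausts the simple backdoor paths. Count: 4.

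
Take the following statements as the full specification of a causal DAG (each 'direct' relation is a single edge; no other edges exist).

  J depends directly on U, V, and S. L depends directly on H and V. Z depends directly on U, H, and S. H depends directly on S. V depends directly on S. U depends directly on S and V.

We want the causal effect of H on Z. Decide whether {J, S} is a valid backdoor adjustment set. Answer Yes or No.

Backdoor paths from H to Z (paths whose first edge points into H):
  P1: H <- S -> V -> U -> Z
  P2: H <- S -> V -> J <- U -> Z
  P3: H <- S -> U -> Z
  P4: H <- S -> J <- V -> U -> Z
  P5: H <- S -> J <- U -> Z
  P6: H <- S -> Z
Condition 1 (no descendant of H in the set): holds — descendants of H are {L, Z}; none are in {J, S}.
Condition 2 (every backdoor path blocked by {J, S}):
  P1: blocked at fork node S ∈ conditioning set.
  P2: blocked at fork node S ∈ conditioning set.
  P3: blocked at fork node S ∈ conditioning set.
  P4: blocked at fork node S ∈ conditioning set.
  P5: blocked at fork node S ∈ conditioning set.
  P6: blocked at fork node S ∈ conditioning set.
{J, S} satisfies the backdoor criterion.

Yes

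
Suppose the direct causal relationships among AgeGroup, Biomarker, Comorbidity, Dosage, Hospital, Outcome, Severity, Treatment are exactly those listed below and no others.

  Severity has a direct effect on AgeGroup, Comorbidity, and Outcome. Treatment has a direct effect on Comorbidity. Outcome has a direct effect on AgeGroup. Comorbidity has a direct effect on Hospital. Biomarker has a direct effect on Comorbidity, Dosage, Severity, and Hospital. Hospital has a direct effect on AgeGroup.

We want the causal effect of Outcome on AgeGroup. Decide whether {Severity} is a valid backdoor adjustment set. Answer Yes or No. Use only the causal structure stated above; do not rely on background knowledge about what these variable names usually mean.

Yes

Backdoor paths from Outcome to AgeGroup (paths whose first edge points into Outcome):
  P1: Outcome <- Severity <- Biomarker -> Comorbidity -> Hospital -> AgeGroup
  P2: Outcome <- Severity <- Biomarker -> Hospital -> AgeGroup
  P3: Outcome <- Severity -> Comorbidity <- Biomarker -> Hospital -> AgeGroup
  P4: Outcome <- Severity -> Comorbidity -> Hospital -> AgeGroup
  P5: Outcome <- Severity -> AgeGroup
Condition 1 (no descendant of Outcome in the set): holds — descendants of Outcome are {AgeGroup}; none are in {Severity}.
Condition 2 (every backdoor path blocked by {Severity}):
  P1: blocked at chain node Severity ∈ conditioning set.
  P2: blocked at chain node Severity ∈ conditioning set.
  P3: blocked at fork node Severity ∈ conditioning set.
  P4: blocked at fork node Severity ∈ conditioning set.
  P5: blocked at fork node Severity ∈ conditioning set.
{Severity} satisfies the backdoor criterion.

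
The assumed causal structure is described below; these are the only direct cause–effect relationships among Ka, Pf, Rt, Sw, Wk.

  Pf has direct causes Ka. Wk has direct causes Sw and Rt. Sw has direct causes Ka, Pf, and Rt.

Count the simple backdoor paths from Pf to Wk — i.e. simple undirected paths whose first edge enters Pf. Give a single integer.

2

A backdoor path from Pf to Wk is any simple undirected path whose first edge points into Pf (i.e. leaves Pf via a parent).
Parents of Pf: {Ka}.
Enumerating:
  P1: Pf <- Ka -> Sw <- Rt -> Wk
  P2: Pf <- Ka -> Sw -> Wk
That exhausts the simple backdoor paths. Count: 2.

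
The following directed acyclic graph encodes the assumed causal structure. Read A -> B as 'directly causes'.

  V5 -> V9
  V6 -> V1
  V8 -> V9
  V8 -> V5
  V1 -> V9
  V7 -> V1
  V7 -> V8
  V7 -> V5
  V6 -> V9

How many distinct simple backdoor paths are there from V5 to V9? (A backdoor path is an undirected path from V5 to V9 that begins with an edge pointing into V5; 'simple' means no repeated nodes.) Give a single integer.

6

A backdoor path from V5 to V9 is any simple undirected path whose first edge points into V5 (i.e. leaves V5 via a parent).
Parents of V5: {V7, V8}.
Enumerating:
  P1: V5 <- V7 -> V8 -> V9
  P2: V5 <- V7 -> V1 <- V6 -> V9
  P3: V5 <- V7 -> V1 -> V9
  P4: V5 <- V8 <- V7 -> V1 <- V6 -> V9
  P5: V5 <- V8 <- V7 -> V1 -> V9
  P6: V5 <- V8 -> V9
That exhausts the simple backdoor paths. Count: 6.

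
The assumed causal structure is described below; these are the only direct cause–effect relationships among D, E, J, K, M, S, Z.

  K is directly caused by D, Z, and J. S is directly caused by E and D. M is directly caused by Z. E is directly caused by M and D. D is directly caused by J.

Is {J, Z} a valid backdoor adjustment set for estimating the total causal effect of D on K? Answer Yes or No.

Yes

Backdoor paths from D to K (paths whose first edge points into D):
  P1: D <- J -> K
Condition 1 (no descendant of D in the set): holds — descendants of D are {E, K, S}; none are in {J, Z}.
Condition 2 (every backdoor path blocked by {J, Z}):
  P1: blocked at fork node J ∈ conditioning set.
{J, Z} satisfies the backdoor criterion.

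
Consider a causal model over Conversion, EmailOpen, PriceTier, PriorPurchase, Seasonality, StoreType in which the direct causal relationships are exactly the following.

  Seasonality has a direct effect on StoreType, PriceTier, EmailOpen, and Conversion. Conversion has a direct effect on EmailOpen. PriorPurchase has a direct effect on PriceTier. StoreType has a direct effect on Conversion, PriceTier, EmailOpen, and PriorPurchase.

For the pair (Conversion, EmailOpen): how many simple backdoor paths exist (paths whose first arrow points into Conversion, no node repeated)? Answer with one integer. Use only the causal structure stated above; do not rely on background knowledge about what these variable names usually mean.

8

A backdoor path from Conversion to EmailOpen is any simple undirected path whose first edge points into Conversion (i.e. leaves Conversion via a parent).
Parents of Conversion: {Seasonality, StoreType}.
Enumerating:
  P1: Conversion <- Seasonality -> StoreType -> EmailOpen
  P2: Conversion <- Seasonality -> PriceTier <- StoreType -> EmailOpen
  P3: Conversion <- Seasonality -> PriceTier <- PriorPurchase <- StoreType -> EmailOpen
  P4: Conversion <- Seasonality -> EmailOpen
  P5: Conversion <- StoreType <- Seasonality -> EmailOpen
  P6: Conversion <- StoreType -> PriorPurchase -> PriceTier <- Seasonality -> EmailOpen
  P7: Conversion <- StoreType -> PriceTier <- Seasonality -> EmailOpen
  P8: Conversion <- StoreType -> EmailOpen
That exhausts the simple backdoor paths. Count: 8.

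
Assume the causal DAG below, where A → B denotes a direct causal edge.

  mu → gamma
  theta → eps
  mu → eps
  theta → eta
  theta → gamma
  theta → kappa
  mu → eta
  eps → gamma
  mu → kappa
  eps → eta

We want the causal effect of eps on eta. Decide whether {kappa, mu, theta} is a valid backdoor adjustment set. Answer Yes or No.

Backdoor paths from eps to eta (paths whose first edge points into eps):
  P1: eps <- theta -> kappa <- mu -> eta
  P2: eps <- theta -> gamma <- mu -> eta
  P3: eps <- theta -> eta
  P4: eps <- mu -> kappa <- theta -> eta
  P5: eps <- mu -> gamma <- theta -> eta
  P6: eps <- mu -> eta
Condition 1 (no descendant of eps in the set): holds — descendants of eps are {eta, gamma}; none are in {kappa, mu, theta}.
Condition 2 (every backdoor path blocked by {kappa, mu, theta}):
  P1: blocked at fork node theta ∈ conditioning set.
  P2: blocked at fork node theta ∈ conditioning set.
  P3: blocked at fork node theta ∈ conditioning set.
  P4: blocked at fork node mu ∈ conditioning set.
  P5: blocked at fork node mu ∈ conditioning set.
  P6: blocked at fork node mu ∈ conditioning set.
{kappa, mu, theta} satisfies the backdoor criterion.

Yes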